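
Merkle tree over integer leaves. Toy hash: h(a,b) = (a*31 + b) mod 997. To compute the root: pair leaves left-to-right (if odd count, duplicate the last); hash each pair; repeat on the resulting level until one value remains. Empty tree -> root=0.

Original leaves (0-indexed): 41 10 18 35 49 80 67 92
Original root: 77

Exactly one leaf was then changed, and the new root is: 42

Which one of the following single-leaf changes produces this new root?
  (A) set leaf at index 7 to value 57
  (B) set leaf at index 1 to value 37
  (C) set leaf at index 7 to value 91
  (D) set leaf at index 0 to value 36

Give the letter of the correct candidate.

Original leaves: [41, 10, 18, 35, 49, 80, 67, 92]
Target new root: 42
Try each candidate change and compute the resulting root:
Candidate A: set leaf[7] = 57 -> leaves = [41, 10, 18, 35, 49, 80, 67, 57]
  L0: [41, 10, 18, 35, 49, 80, 67, 57]
  L1: h(41,10)=(41*31+10)%997=284 h(18,35)=(18*31+35)%997=593 h(49,80)=(49*31+80)%997=602 h(67,57)=(67*31+57)%997=140 -> [284, 593, 602, 140]
  L2: h(284,593)=(284*31+593)%997=424 h(602,140)=(602*31+140)%997=856 -> [424, 856]
  L3: h(424,856)=(424*31+856)%997=42 -> [42]
  root = 42 == target 42  ** MATCH **
Candidate B: set leaf[1] = 37 -> leaves = [41, 37, 18, 35, 49, 80, 67, 92]
  L0: [41, 37, 18, 35, 49, 80, 67, 92]
  L1: h(41,37)=(41*31+37)%997=311 h(18,35)=(18*31+35)%997=593 h(49,80)=(49*31+80)%997=602 h(67,92)=(67*31+92)%997=175 -> [311, 593, 602, 175]
  L2: h(311,593)=(311*31+593)%997=264 h(602,175)=(602*31+175)%997=891 -> [264, 891]
  L3: h(264,891)=(264*31+891)%997=102 -> [102]
  root = 102 != target 42
Candidate C: set leaf[7] = 91 -> leaves = [41, 10, 18, 35, 49, 80, 67, 91]
  L0: [41, 10, 18, 35, 49, 80, 67, 91]
  L1: h(41,10)=(41*31+10)%997=284 h(18,35)=(18*31+35)%997=593 h(49,80)=(49*31+80)%997=602 h(67,91)=(67*31+91)%997=174 -> [284, 593, 602, 174]
  L2: h(284,593)=(284*31+593)%997=424 h(602,174)=(602*31+174)%997=890 -> [424, 890]
  L3: h(424,890)=(424*31+890)%997=76 -> [76]
  root = 76 != target 42
Candidate D: set leaf[0] = 36 -> leaves = [36, 10, 18, 35, 49, 80, 67, 92]
  L0: [36, 10, 18, 35, 49, 80, 67, 92]
  L1: h(36,10)=(36*31+10)%997=129 h(18,35)=(18*31+35)%997=593 h(49,80)=(49*31+80)%997=602 h(67,92)=(67*31+92)%997=175 -> [129, 593, 602, 175]
  L2: h(129,593)=(129*31+593)%997=604 h(602,175)=(602*31+175)%997=891 -> [604, 891]
  L3: h(604,891)=(604*31+891)%997=672 -> [672]
  root = 672 != target 42
Candidate A produces the target root.

Answer: A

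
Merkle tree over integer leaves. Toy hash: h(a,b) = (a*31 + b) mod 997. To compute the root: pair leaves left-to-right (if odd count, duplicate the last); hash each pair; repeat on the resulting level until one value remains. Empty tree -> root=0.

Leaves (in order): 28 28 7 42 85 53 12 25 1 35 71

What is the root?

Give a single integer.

L0: [28, 28, 7, 42, 85, 53, 12, 25, 1, 35, 71]
L1: h(28,28)=(28*31+28)%997=896 h(7,42)=(7*31+42)%997=259 h(85,53)=(85*31+53)%997=694 h(12,25)=(12*31+25)%997=397 h(1,35)=(1*31+35)%997=66 h(71,71)=(71*31+71)%997=278 -> [896, 259, 694, 397, 66, 278]
L2: h(896,259)=(896*31+259)%997=119 h(694,397)=(694*31+397)%997=974 h(66,278)=(66*31+278)%997=330 -> [119, 974, 330]
L3: h(119,974)=(119*31+974)%997=675 h(330,330)=(330*31+330)%997=590 -> [675, 590]
L4: h(675,590)=(675*31+590)%997=578 -> [578]

Answer: 578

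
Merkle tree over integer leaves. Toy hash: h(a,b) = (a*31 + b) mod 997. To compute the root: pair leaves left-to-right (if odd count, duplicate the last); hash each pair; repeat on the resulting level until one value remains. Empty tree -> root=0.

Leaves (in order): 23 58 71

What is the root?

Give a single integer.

L0: [23, 58, 71]
L1: h(23,58)=(23*31+58)%997=771 h(71,71)=(71*31+71)%997=278 -> [771, 278]
L2: h(771,278)=(771*31+278)%997=251 -> [251]

Answer: 251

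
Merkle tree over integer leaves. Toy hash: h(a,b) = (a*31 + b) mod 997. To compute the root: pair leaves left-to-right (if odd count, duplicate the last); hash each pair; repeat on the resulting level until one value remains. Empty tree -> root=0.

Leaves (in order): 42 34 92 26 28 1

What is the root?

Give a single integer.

Answer: 137

Derivation:
L0: [42, 34, 92, 26, 28, 1]
L1: h(42,34)=(42*31+34)%997=339 h(92,26)=(92*31+26)%997=884 h(28,1)=(28*31+1)%997=869 -> [339, 884, 869]
L2: h(339,884)=(339*31+884)%997=426 h(869,869)=(869*31+869)%997=889 -> [426, 889]
L3: h(426,889)=(426*31+889)%997=137 -> [137]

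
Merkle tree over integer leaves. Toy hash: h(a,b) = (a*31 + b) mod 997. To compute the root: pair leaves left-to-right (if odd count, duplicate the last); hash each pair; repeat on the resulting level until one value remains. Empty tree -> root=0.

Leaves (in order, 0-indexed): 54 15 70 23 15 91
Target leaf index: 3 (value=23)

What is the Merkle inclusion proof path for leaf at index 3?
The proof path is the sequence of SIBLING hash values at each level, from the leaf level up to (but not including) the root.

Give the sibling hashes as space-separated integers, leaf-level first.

L0 (leaves): [54, 15, 70, 23, 15, 91], target index=3
L1: h(54,15)=(54*31+15)%997=692 [pair 0] h(70,23)=(70*31+23)%997=199 [pair 1] h(15,91)=(15*31+91)%997=556 [pair 2] -> [692, 199, 556]
  Sibling for proof at L0: 70
L2: h(692,199)=(692*31+199)%997=714 [pair 0] h(556,556)=(556*31+556)%997=843 [pair 1] -> [714, 843]
  Sibling for proof at L1: 692
L3: h(714,843)=(714*31+843)%997=46 [pair 0] -> [46]
  Sibling for proof at L2: 843
Root: 46
Proof path (sibling hashes from leaf to root): [70, 692, 843]

Answer: 70 692 843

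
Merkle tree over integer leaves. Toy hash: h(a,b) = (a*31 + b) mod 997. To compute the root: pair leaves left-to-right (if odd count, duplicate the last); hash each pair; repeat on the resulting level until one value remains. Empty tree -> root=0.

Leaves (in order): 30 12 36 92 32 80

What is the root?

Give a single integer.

L0: [30, 12, 36, 92, 32, 80]
L1: h(30,12)=(30*31+12)%997=942 h(36,92)=(36*31+92)%997=211 h(32,80)=(32*31+80)%997=75 -> [942, 211, 75]
L2: h(942,211)=(942*31+211)%997=500 h(75,75)=(75*31+75)%997=406 -> [500, 406]
L3: h(500,406)=(500*31+406)%997=951 -> [951]

Answer: 951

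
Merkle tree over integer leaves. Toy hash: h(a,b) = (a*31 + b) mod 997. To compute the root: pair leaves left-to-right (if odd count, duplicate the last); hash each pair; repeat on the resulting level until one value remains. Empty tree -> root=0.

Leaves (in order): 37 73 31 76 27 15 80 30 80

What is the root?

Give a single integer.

Answer: 545

Derivation:
L0: [37, 73, 31, 76, 27, 15, 80, 30, 80]
L1: h(37,73)=(37*31+73)%997=223 h(31,76)=(31*31+76)%997=40 h(27,15)=(27*31+15)%997=852 h(80,30)=(80*31+30)%997=516 h(80,80)=(80*31+80)%997=566 -> [223, 40, 852, 516, 566]
L2: h(223,40)=(223*31+40)%997=971 h(852,516)=(852*31+516)%997=9 h(566,566)=(566*31+566)%997=166 -> [971, 9, 166]
L3: h(971,9)=(971*31+9)%997=200 h(166,166)=(166*31+166)%997=327 -> [200, 327]
L4: h(200,327)=(200*31+327)%997=545 -> [545]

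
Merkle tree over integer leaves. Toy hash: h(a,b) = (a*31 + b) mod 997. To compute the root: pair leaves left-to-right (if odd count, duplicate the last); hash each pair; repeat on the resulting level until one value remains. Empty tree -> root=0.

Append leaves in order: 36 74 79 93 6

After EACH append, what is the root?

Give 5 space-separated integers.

After append 36 (leaves=[36]):
  L0: [36]
  root=36
After append 74 (leaves=[36, 74]):
  L0: [36, 74]
  L1: h(36,74)=(36*31+74)%997=193 -> [193]
  root=193
After append 79 (leaves=[36, 74, 79]):
  L0: [36, 74, 79]
  L1: h(36,74)=(36*31+74)%997=193 h(79,79)=(79*31+79)%997=534 -> [193, 534]
  L2: h(193,534)=(193*31+534)%997=535 -> [535]
  root=535
After append 93 (leaves=[36, 74, 79, 93]):
  L0: [36, 74, 79, 93]
  L1: h(36,74)=(36*31+74)%997=193 h(79,93)=(79*31+93)%997=548 -> [193, 548]
  L2: h(193,548)=(193*31+548)%997=549 -> [549]
  root=549
After append 6 (leaves=[36, 74, 79, 93, 6]):
  L0: [36, 74, 79, 93, 6]
  L1: h(36,74)=(36*31+74)%997=193 h(79,93)=(79*31+93)%997=548 h(6,6)=(6*31+6)%997=192 -> [193, 548, 192]
  L2: h(193,548)=(193*31+548)%997=549 h(192,192)=(192*31+192)%997=162 -> [549, 162]
  L3: h(549,162)=(549*31+162)%997=232 -> [232]
  root=232

Answer: 36 193 535 549 232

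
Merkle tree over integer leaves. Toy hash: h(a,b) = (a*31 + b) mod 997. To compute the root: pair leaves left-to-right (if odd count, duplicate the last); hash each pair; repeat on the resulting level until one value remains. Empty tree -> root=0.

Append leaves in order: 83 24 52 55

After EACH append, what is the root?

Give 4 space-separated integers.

Answer: 83 603 417 420

Derivation:
After append 83 (leaves=[83]):
  L0: [83]
  root=83
After append 24 (leaves=[83, 24]):
  L0: [83, 24]
  L1: h(83,24)=(83*31+24)%997=603 -> [603]
  root=603
After append 52 (leaves=[83, 24, 52]):
  L0: [83, 24, 52]
  L1: h(83,24)=(83*31+24)%997=603 h(52,52)=(52*31+52)%997=667 -> [603, 667]
  L2: h(603,667)=(603*31+667)%997=417 -> [417]
  root=417
After append 55 (leaves=[83, 24, 52, 55]):
  L0: [83, 24, 52, 55]
  L1: h(83,24)=(83*31+24)%997=603 h(52,55)=(52*31+55)%997=670 -> [603, 670]
  L2: h(603,670)=(603*31+670)%997=420 -> [420]
  root=420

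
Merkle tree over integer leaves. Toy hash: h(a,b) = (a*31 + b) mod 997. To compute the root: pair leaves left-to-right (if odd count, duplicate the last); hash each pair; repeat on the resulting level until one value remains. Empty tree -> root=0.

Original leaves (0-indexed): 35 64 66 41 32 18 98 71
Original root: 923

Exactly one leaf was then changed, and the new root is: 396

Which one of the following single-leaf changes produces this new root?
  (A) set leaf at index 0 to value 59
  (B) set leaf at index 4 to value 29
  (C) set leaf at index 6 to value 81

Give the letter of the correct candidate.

Answer: C

Derivation:
Original leaves: [35, 64, 66, 41, 32, 18, 98, 71]
Target new root: 396
Try each candidate change and compute the resulting root:
Candidate A: set leaf[0] = 59 -> leaves = [59, 64, 66, 41, 32, 18, 98, 71]
  L0: [59, 64, 66, 41, 32, 18, 98, 71]
  L1: h(59,64)=(59*31+64)%997=896 h(66,41)=(66*31+41)%997=93 h(32,18)=(32*31+18)%997=13 h(98,71)=(98*31+71)%997=118 -> [896, 93, 13, 118]
  L2: h(896,93)=(896*31+93)%997=950 h(13,118)=(13*31+118)%997=521 -> [950, 521]
  L3: h(950,521)=(950*31+521)%997=61 -> [61]
  root = 61 != target 396
Candidate B: set leaf[4] = 29 -> leaves = [35, 64, 66, 41, 29, 18, 98, 71]
  L0: [35, 64, 66, 41, 29, 18, 98, 71]
  L1: h(35,64)=(35*31+64)%997=152 h(66,41)=(66*31+41)%997=93 h(29,18)=(29*31+18)%997=917 h(98,71)=(98*31+71)%997=118 -> [152, 93, 917, 118]
  L2: h(152,93)=(152*31+93)%997=817 h(917,118)=(917*31+118)%997=629 -> [817, 629]
  L3: h(817,629)=(817*31+629)%997=34 -> [34]
  root = 34 != target 396
Candidate C: set leaf[6] = 81 -> leaves = [35, 64, 66, 41, 32, 18, 81, 71]
  L0: [35, 64, 66, 41, 32, 18, 81, 71]
  L1: h(35,64)=(35*31+64)%997=152 h(66,41)=(66*31+41)%997=93 h(32,18)=(32*31+18)%997=13 h(81,71)=(81*31+71)%997=588 -> [152, 93, 13, 588]
  L2: h(152,93)=(152*31+93)%997=817 h(13,588)=(13*31+588)%997=991 -> [817, 991]
  L3: h(817,991)=(817*31+991)%997=396 -> [396]
  root = 396 == target 396  ** MATCH **
Candidate C produces the target root.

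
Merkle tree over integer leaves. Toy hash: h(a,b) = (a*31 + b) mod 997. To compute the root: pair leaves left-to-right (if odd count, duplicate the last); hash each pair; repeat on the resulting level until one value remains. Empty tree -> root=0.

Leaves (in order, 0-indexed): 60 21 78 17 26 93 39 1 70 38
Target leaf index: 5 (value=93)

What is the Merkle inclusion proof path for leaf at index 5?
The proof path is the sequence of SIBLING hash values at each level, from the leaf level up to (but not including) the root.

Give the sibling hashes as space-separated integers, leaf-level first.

L0 (leaves): [60, 21, 78, 17, 26, 93, 39, 1, 70, 38], target index=5
L1: h(60,21)=(60*31+21)%997=884 [pair 0] h(78,17)=(78*31+17)%997=441 [pair 1] h(26,93)=(26*31+93)%997=899 [pair 2] h(39,1)=(39*31+1)%997=213 [pair 3] h(70,38)=(70*31+38)%997=214 [pair 4] -> [884, 441, 899, 213, 214]
  Sibling for proof at L0: 26
L2: h(884,441)=(884*31+441)%997=926 [pair 0] h(899,213)=(899*31+213)%997=166 [pair 1] h(214,214)=(214*31+214)%997=866 [pair 2] -> [926, 166, 866]
  Sibling for proof at L1: 213
L3: h(926,166)=(926*31+166)%997=956 [pair 0] h(866,866)=(866*31+866)%997=793 [pair 1] -> [956, 793]
  Sibling for proof at L2: 926
L4: h(956,793)=(956*31+793)%997=519 [pair 0] -> [519]
  Sibling for proof at L3: 793
Root: 519
Proof path (sibling hashes from leaf to root): [26, 213, 926, 793]

Answer: 26 213 926 793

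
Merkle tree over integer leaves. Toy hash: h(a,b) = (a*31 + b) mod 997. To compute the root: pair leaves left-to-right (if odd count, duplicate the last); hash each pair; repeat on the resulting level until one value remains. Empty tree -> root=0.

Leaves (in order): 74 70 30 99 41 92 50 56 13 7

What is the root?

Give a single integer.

L0: [74, 70, 30, 99, 41, 92, 50, 56, 13, 7]
L1: h(74,70)=(74*31+70)%997=370 h(30,99)=(30*31+99)%997=32 h(41,92)=(41*31+92)%997=366 h(50,56)=(50*31+56)%997=609 h(13,7)=(13*31+7)%997=410 -> [370, 32, 366, 609, 410]
L2: h(370,32)=(370*31+32)%997=535 h(366,609)=(366*31+609)%997=988 h(410,410)=(410*31+410)%997=159 -> [535, 988, 159]
L3: h(535,988)=(535*31+988)%997=624 h(159,159)=(159*31+159)%997=103 -> [624, 103]
L4: h(624,103)=(624*31+103)%997=504 -> [504]

Answer: 504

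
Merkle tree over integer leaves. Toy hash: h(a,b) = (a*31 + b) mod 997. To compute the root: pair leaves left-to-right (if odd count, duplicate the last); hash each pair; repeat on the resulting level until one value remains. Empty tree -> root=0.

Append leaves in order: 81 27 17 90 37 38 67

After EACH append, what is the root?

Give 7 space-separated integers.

After append 81 (leaves=[81]):
  L0: [81]
  root=81
After append 27 (leaves=[81, 27]):
  L0: [81, 27]
  L1: h(81,27)=(81*31+27)%997=544 -> [544]
  root=544
After append 17 (leaves=[81, 27, 17]):
  L0: [81, 27, 17]
  L1: h(81,27)=(81*31+27)%997=544 h(17,17)=(17*31+17)%997=544 -> [544, 544]
  L2: h(544,544)=(544*31+544)%997=459 -> [459]
  root=459
After append 90 (leaves=[81, 27, 17, 90]):
  L0: [81, 27, 17, 90]
  L1: h(81,27)=(81*31+27)%997=544 h(17,90)=(17*31+90)%997=617 -> [544, 617]
  L2: h(544,617)=(544*31+617)%997=532 -> [532]
  root=532
After append 37 (leaves=[81, 27, 17, 90, 37]):
  L0: [81, 27, 17, 90, 37]
  L1: h(81,27)=(81*31+27)%997=544 h(17,90)=(17*31+90)%997=617 h(37,37)=(37*31+37)%997=187 -> [544, 617, 187]
  L2: h(544,617)=(544*31+617)%997=532 h(187,187)=(187*31+187)%997=2 -> [532, 2]
  L3: h(532,2)=(532*31+2)%997=542 -> [542]
  root=542
After append 38 (leaves=[81, 27, 17, 90, 37, 38]):
  L0: [81, 27, 17, 90, 37, 38]
  L1: h(81,27)=(81*31+27)%997=544 h(17,90)=(17*31+90)%997=617 h(37,38)=(37*31+38)%997=188 -> [544, 617, 188]
  L2: h(544,617)=(544*31+617)%997=532 h(188,188)=(188*31+188)%997=34 -> [532, 34]
  L3: h(532,34)=(532*31+34)%997=574 -> [574]
  root=574
After append 67 (leaves=[81, 27, 17, 90, 37, 38, 67]):
  L0: [81, 27, 17, 90, 37, 38, 67]
  L1: h(81,27)=(81*31+27)%997=544 h(17,90)=(17*31+90)%997=617 h(37,38)=(37*31+38)%997=188 h(67,67)=(67*31+67)%997=150 -> [544, 617, 188, 150]
  L2: h(544,617)=(544*31+617)%997=532 h(188,150)=(188*31+150)%997=993 -> [532, 993]
  L3: h(532,993)=(532*31+993)%997=536 -> [536]
  root=536

Answer: 81 544 459 532 542 574 536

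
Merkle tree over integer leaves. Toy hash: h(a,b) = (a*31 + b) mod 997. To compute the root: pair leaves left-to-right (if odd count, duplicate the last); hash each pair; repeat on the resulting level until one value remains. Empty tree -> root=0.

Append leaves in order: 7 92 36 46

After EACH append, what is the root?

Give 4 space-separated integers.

After append 7 (leaves=[7]):
  L0: [7]
  root=7
After append 92 (leaves=[7, 92]):
  L0: [7, 92]
  L1: h(7,92)=(7*31+92)%997=309 -> [309]
  root=309
After append 36 (leaves=[7, 92, 36]):
  L0: [7, 92, 36]
  L1: h(7,92)=(7*31+92)%997=309 h(36,36)=(36*31+36)%997=155 -> [309, 155]
  L2: h(309,155)=(309*31+155)%997=761 -> [761]
  root=761
After append 46 (leaves=[7, 92, 36, 46]):
  L0: [7, 92, 36, 46]
  L1: h(7,92)=(7*31+92)%997=309 h(36,46)=(36*31+46)%997=165 -> [309, 165]
  L2: h(309,165)=(309*31+165)%997=771 -> [771]
  root=771

Answer: 7 309 761 771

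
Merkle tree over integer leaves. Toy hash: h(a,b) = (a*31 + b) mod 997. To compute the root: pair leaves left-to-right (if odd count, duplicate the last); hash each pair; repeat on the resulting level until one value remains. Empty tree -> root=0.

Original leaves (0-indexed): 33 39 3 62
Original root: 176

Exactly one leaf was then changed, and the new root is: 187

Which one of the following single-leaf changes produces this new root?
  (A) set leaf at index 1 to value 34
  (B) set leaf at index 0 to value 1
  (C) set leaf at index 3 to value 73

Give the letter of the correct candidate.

Answer: C

Derivation:
Original leaves: [33, 39, 3, 62]
Target new root: 187
Try each candidate change and compute the resulting root:
Candidate A: set leaf[1] = 34 -> leaves = [33, 34, 3, 62]
  L0: [33, 34, 3, 62]
  L1: h(33,34)=(33*31+34)%997=60 h(3,62)=(3*31+62)%997=155 -> [60, 155]
  L2: h(60,155)=(60*31+155)%997=21 -> [21]
  root = 21 != target 187
Candidate B: set leaf[0] = 1 -> leaves = [1, 39, 3, 62]
  L0: [1, 39, 3, 62]
  L1: h(1,39)=(1*31+39)%997=70 h(3,62)=(3*31+62)%997=155 -> [70, 155]
  L2: h(70,155)=(70*31+155)%997=331 -> [331]
  root = 331 != target 187
Candidate C: set leaf[3] = 73 -> leaves = [33, 39, 3, 73]
  L0: [33, 39, 3, 73]
  L1: h(33,39)=(33*31+39)%997=65 h(3,73)=(3*31+73)%997=166 -> [65, 166]
  L2: h(65,166)=(65*31+166)%997=187 -> [187]
  root = 187 == target 187  ** MATCH **
Candidate C produces the target root.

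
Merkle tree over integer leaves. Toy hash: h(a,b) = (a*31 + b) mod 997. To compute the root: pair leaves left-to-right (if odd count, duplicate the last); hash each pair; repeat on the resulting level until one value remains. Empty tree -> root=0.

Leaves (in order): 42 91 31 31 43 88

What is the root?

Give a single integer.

Answer: 154

Derivation:
L0: [42, 91, 31, 31, 43, 88]
L1: h(42,91)=(42*31+91)%997=396 h(31,31)=(31*31+31)%997=992 h(43,88)=(43*31+88)%997=424 -> [396, 992, 424]
L2: h(396,992)=(396*31+992)%997=307 h(424,424)=(424*31+424)%997=607 -> [307, 607]
L3: h(307,607)=(307*31+607)%997=154 -> [154]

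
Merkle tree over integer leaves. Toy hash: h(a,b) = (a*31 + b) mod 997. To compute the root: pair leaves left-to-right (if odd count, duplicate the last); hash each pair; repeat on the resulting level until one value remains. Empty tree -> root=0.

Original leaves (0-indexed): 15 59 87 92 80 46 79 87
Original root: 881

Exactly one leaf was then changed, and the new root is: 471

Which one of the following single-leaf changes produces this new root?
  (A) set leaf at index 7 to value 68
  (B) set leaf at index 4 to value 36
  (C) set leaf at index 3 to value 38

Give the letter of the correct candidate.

Original leaves: [15, 59, 87, 92, 80, 46, 79, 87]
Target new root: 471
Try each candidate change and compute the resulting root:
Candidate A: set leaf[7] = 68 -> leaves = [15, 59, 87, 92, 80, 46, 79, 68]
  L0: [15, 59, 87, 92, 80, 46, 79, 68]
  L1: h(15,59)=(15*31+59)%997=524 h(87,92)=(87*31+92)%997=795 h(80,46)=(80*31+46)%997=532 h(79,68)=(79*31+68)%997=523 -> [524, 795, 532, 523]
  L2: h(524,795)=(524*31+795)%997=90 h(532,523)=(532*31+523)%997=66 -> [90, 66]
  L3: h(90,66)=(90*31+66)%997=862 -> [862]
  root = 862 != target 471
Candidate B: set leaf[4] = 36 -> leaves = [15, 59, 87, 92, 36, 46, 79, 87]
  L0: [15, 59, 87, 92, 36, 46, 79, 87]
  L1: h(15,59)=(15*31+59)%997=524 h(87,92)=(87*31+92)%997=795 h(36,46)=(36*31+46)%997=165 h(79,87)=(79*31+87)%997=542 -> [524, 795, 165, 542]
  L2: h(524,795)=(524*31+795)%997=90 h(165,542)=(165*31+542)%997=672 -> [90, 672]
  L3: h(90,672)=(90*31+672)%997=471 -> [471]
  root = 471 == target 471  ** MATCH **
Candidate C: set leaf[3] = 38 -> leaves = [15, 59, 87, 38, 80, 46, 79, 87]
  L0: [15, 59, 87, 38, 80, 46, 79, 87]
  L1: h(15,59)=(15*31+59)%997=524 h(87,38)=(87*31+38)%997=741 h(80,46)=(80*31+46)%997=532 h(79,87)=(79*31+87)%997=542 -> [524, 741, 532, 542]
  L2: h(524,741)=(524*31+741)%997=36 h(532,542)=(532*31+542)%997=85 -> [36, 85]
  L3: h(36,85)=(36*31+85)%997=204 -> [204]
  root = 204 != target 471
Candidate B produces the target root.

Answer: B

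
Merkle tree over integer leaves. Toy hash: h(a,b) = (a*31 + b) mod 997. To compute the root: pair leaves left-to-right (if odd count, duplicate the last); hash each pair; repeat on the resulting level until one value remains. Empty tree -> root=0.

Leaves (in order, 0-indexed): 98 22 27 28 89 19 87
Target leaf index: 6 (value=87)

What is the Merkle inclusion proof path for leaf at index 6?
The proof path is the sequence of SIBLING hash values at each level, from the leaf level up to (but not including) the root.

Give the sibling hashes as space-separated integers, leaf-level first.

L0 (leaves): [98, 22, 27, 28, 89, 19, 87], target index=6
L1: h(98,22)=(98*31+22)%997=69 [pair 0] h(27,28)=(27*31+28)%997=865 [pair 1] h(89,19)=(89*31+19)%997=784 [pair 2] h(87,87)=(87*31+87)%997=790 [pair 3] -> [69, 865, 784, 790]
  Sibling for proof at L0: 87
L2: h(69,865)=(69*31+865)%997=13 [pair 0] h(784,790)=(784*31+790)%997=169 [pair 1] -> [13, 169]
  Sibling for proof at L1: 784
L3: h(13,169)=(13*31+169)%997=572 [pair 0] -> [572]
  Sibling for proof at L2: 13
Root: 572
Proof path (sibling hashes from leaf to root): [87, 784, 13]

Answer: 87 784 13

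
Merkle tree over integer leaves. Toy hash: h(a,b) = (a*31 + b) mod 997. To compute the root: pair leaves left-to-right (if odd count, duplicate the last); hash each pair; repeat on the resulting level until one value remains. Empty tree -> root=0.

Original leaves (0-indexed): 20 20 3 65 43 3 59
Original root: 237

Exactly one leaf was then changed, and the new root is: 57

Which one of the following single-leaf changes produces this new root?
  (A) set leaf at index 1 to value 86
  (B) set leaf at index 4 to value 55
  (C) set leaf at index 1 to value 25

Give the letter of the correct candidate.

Answer: C

Derivation:
Original leaves: [20, 20, 3, 65, 43, 3, 59]
Target new root: 57
Try each candidate change and compute the resulting root:
Candidate A: set leaf[1] = 86 -> leaves = [20, 86, 3, 65, 43, 3, 59]
  L0: [20, 86, 3, 65, 43, 3, 59]
  L1: h(20,86)=(20*31+86)%997=706 h(3,65)=(3*31+65)%997=158 h(43,3)=(43*31+3)%997=339 h(59,59)=(59*31+59)%997=891 -> [706, 158, 339, 891]
  L2: h(706,158)=(706*31+158)%997=110 h(339,891)=(339*31+891)%997=433 -> [110, 433]
  L3: h(110,433)=(110*31+433)%997=852 -> [852]
  root = 852 != target 57
Candidate B: set leaf[4] = 55 -> leaves = [20, 20, 3, 65, 55, 3, 59]
  L0: [20, 20, 3, 65, 55, 3, 59]
  L1: h(20,20)=(20*31+20)%997=640 h(3,65)=(3*31+65)%997=158 h(55,3)=(55*31+3)%997=711 h(59,59)=(59*31+59)%997=891 -> [640, 158, 711, 891]
  L2: h(640,158)=(640*31+158)%997=58 h(711,891)=(711*31+891)%997=1 -> [58, 1]
  L3: h(58,1)=(58*31+1)%997=802 -> [802]
  root = 802 != target 57
Candidate C: set leaf[1] = 25 -> leaves = [20, 25, 3, 65, 43, 3, 59]
  L0: [20, 25, 3, 65, 43, 3, 59]
  L1: h(20,25)=(20*31+25)%997=645 h(3,65)=(3*31+65)%997=158 h(43,3)=(43*31+3)%997=339 h(59,59)=(59*31+59)%997=891 -> [645, 158, 339, 891]
  L2: h(645,158)=(645*31+158)%997=213 h(339,891)=(339*31+891)%997=433 -> [213, 433]
  L3: h(213,433)=(213*31+433)%997=57 -> [57]
  root = 57 == target 57  ** MATCH **
Candidate C produces the target root.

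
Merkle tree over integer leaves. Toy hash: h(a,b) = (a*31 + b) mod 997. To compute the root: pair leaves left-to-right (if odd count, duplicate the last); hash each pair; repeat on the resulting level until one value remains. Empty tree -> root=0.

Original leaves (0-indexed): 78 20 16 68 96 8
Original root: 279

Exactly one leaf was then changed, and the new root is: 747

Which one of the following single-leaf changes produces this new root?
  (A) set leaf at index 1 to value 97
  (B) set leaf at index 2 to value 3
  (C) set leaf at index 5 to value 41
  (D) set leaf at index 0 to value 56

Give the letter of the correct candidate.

Original leaves: [78, 20, 16, 68, 96, 8]
Target new root: 747
Try each candidate change and compute the resulting root:
Candidate A: set leaf[1] = 97 -> leaves = [78, 97, 16, 68, 96, 8]
  L0: [78, 97, 16, 68, 96, 8]
  L1: h(78,97)=(78*31+97)%997=521 h(16,68)=(16*31+68)%997=564 h(96,8)=(96*31+8)%997=990 -> [521, 564, 990]
  L2: h(521,564)=(521*31+564)%997=763 h(990,990)=(990*31+990)%997=773 -> [763, 773]
  L3: h(763,773)=(763*31+773)%997=498 -> [498]
  root = 498 != target 747
Candidate B: set leaf[2] = 3 -> leaves = [78, 20, 3, 68, 96, 8]
  L0: [78, 20, 3, 68, 96, 8]
  L1: h(78,20)=(78*31+20)%997=444 h(3,68)=(3*31+68)%997=161 h(96,8)=(96*31+8)%997=990 -> [444, 161, 990]
  L2: h(444,161)=(444*31+161)%997=964 h(990,990)=(990*31+990)%997=773 -> [964, 773]
  L3: h(964,773)=(964*31+773)%997=747 -> [747]
  root = 747 == target 747  ** MATCH **
Candidate C: set leaf[5] = 41 -> leaves = [78, 20, 16, 68, 96, 41]
  L0: [78, 20, 16, 68, 96, 41]
  L1: h(78,20)=(78*31+20)%997=444 h(16,68)=(16*31+68)%997=564 h(96,41)=(96*31+41)%997=26 -> [444, 564, 26]
  L2: h(444,564)=(444*31+564)%997=370 h(26,26)=(26*31+26)%997=832 -> [370, 832]
  L3: h(370,832)=(370*31+832)%997=338 -> [338]
  root = 338 != target 747
Candidate D: set leaf[0] = 56 -> leaves = [56, 20, 16, 68, 96, 8]
  L0: [56, 20, 16, 68, 96, 8]
  L1: h(56,20)=(56*31+20)%997=759 h(16,68)=(16*31+68)%997=564 h(96,8)=(96*31+8)%997=990 -> [759, 564, 990]
  L2: h(759,564)=(759*31+564)%997=165 h(990,990)=(990*31+990)%997=773 -> [165, 773]
  L3: h(165,773)=(165*31+773)%997=903 -> [903]
  root = 903 != target 747
Candidate B produces the target root.

Answer: B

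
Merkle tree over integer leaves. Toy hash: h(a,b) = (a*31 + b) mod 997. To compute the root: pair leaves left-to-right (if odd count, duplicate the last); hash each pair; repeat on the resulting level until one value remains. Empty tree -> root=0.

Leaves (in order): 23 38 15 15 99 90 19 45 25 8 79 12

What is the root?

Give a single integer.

Answer: 737

Derivation:
L0: [23, 38, 15, 15, 99, 90, 19, 45, 25, 8, 79, 12]
L1: h(23,38)=(23*31+38)%997=751 h(15,15)=(15*31+15)%997=480 h(99,90)=(99*31+90)%997=168 h(19,45)=(19*31+45)%997=634 h(25,8)=(25*31+8)%997=783 h(79,12)=(79*31+12)%997=467 -> [751, 480, 168, 634, 783, 467]
L2: h(751,480)=(751*31+480)%997=830 h(168,634)=(168*31+634)%997=857 h(783,467)=(783*31+467)%997=812 -> [830, 857, 812]
L3: h(830,857)=(830*31+857)%997=665 h(812,812)=(812*31+812)%997=62 -> [665, 62]
L4: h(665,62)=(665*31+62)%997=737 -> [737]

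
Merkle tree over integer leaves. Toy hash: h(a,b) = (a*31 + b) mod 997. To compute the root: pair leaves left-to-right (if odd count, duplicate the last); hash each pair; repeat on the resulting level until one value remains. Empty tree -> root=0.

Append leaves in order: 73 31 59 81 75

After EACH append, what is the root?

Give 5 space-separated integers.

Answer: 73 300 221 243 585

Derivation:
After append 73 (leaves=[73]):
  L0: [73]
  root=73
After append 31 (leaves=[73, 31]):
  L0: [73, 31]
  L1: h(73,31)=(73*31+31)%997=300 -> [300]
  root=300
After append 59 (leaves=[73, 31, 59]):
  L0: [73, 31, 59]
  L1: h(73,31)=(73*31+31)%997=300 h(59,59)=(59*31+59)%997=891 -> [300, 891]
  L2: h(300,891)=(300*31+891)%997=221 -> [221]
  root=221
After append 81 (leaves=[73, 31, 59, 81]):
  L0: [73, 31, 59, 81]
  L1: h(73,31)=(73*31+31)%997=300 h(59,81)=(59*31+81)%997=913 -> [300, 913]
  L2: h(300,913)=(300*31+913)%997=243 -> [243]
  root=243
After append 75 (leaves=[73, 31, 59, 81, 75]):
  L0: [73, 31, 59, 81, 75]
  L1: h(73,31)=(73*31+31)%997=300 h(59,81)=(59*31+81)%997=913 h(75,75)=(75*31+75)%997=406 -> [300, 913, 406]
  L2: h(300,913)=(300*31+913)%997=243 h(406,406)=(406*31+406)%997=31 -> [243, 31]
  L3: h(243,31)=(243*31+31)%997=585 -> [585]
  root=585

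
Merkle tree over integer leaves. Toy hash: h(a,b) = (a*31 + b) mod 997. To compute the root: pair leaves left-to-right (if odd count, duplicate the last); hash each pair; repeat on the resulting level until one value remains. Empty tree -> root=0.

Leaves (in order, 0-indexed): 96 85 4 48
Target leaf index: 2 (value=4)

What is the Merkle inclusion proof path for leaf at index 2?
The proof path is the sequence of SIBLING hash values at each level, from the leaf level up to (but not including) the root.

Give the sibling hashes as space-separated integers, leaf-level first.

Answer: 48 70

Derivation:
L0 (leaves): [96, 85, 4, 48], target index=2
L1: h(96,85)=(96*31+85)%997=70 [pair 0] h(4,48)=(4*31+48)%997=172 [pair 1] -> [70, 172]
  Sibling for proof at L0: 48
L2: h(70,172)=(70*31+172)%997=348 [pair 0] -> [348]
  Sibling for proof at L1: 70
Root: 348
Proof path (sibling hashes from leaf to root): [48, 70]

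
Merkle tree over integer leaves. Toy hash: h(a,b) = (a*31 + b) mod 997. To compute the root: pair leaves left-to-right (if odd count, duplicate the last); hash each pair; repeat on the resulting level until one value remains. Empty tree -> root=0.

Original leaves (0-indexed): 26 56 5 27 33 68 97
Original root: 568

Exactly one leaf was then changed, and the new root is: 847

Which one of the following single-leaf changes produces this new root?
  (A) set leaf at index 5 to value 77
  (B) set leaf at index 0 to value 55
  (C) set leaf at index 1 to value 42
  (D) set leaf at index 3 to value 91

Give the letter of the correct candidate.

Original leaves: [26, 56, 5, 27, 33, 68, 97]
Target new root: 847
Try each candidate change and compute the resulting root:
Candidate A: set leaf[5] = 77 -> leaves = [26, 56, 5, 27, 33, 77, 97]
  L0: [26, 56, 5, 27, 33, 77, 97]
  L1: h(26,56)=(26*31+56)%997=862 h(5,27)=(5*31+27)%997=182 h(33,77)=(33*31+77)%997=103 h(97,97)=(97*31+97)%997=113 -> [862, 182, 103, 113]
  L2: h(862,182)=(862*31+182)%997=982 h(103,113)=(103*31+113)%997=315 -> [982, 315]
  L3: h(982,315)=(982*31+315)%997=847 -> [847]
  root = 847 == target 847  ** MATCH **
Candidate B: set leaf[0] = 55 -> leaves = [55, 56, 5, 27, 33, 68, 97]
  L0: [55, 56, 5, 27, 33, 68, 97]
  L1: h(55,56)=(55*31+56)%997=764 h(5,27)=(5*31+27)%997=182 h(33,68)=(33*31+68)%997=94 h(97,97)=(97*31+97)%997=113 -> [764, 182, 94, 113]
  L2: h(764,182)=(764*31+182)%997=935 h(94,113)=(94*31+113)%997=36 -> [935, 36]
  L3: h(935,36)=(935*31+36)%997=108 -> [108]
  root = 108 != target 847
Candidate C: set leaf[1] = 42 -> leaves = [26, 42, 5, 27, 33, 68, 97]
  L0: [26, 42, 5, 27, 33, 68, 97]
  L1: h(26,42)=(26*31+42)%997=848 h(5,27)=(5*31+27)%997=182 h(33,68)=(33*31+68)%997=94 h(97,97)=(97*31+97)%997=113 -> [848, 182, 94, 113]
  L2: h(848,182)=(848*31+182)%997=548 h(94,113)=(94*31+113)%997=36 -> [548, 36]
  L3: h(548,36)=(548*31+36)%997=75 -> [75]
  root = 75 != target 847
Candidate D: set leaf[3] = 91 -> leaves = [26, 56, 5, 91, 33, 68, 97]
  L0: [26, 56, 5, 91, 33, 68, 97]
  L1: h(26,56)=(26*31+56)%997=862 h(5,91)=(5*31+91)%997=246 h(33,68)=(33*31+68)%997=94 h(97,97)=(97*31+97)%997=113 -> [862, 246, 94, 113]
  L2: h(862,246)=(862*31+246)%997=49 h(94,113)=(94*31+113)%997=36 -> [49, 36]
  L3: h(49,36)=(49*31+36)%997=558 -> [558]
  root = 558 != target 847
Candidate A produces the target root.

Answer: A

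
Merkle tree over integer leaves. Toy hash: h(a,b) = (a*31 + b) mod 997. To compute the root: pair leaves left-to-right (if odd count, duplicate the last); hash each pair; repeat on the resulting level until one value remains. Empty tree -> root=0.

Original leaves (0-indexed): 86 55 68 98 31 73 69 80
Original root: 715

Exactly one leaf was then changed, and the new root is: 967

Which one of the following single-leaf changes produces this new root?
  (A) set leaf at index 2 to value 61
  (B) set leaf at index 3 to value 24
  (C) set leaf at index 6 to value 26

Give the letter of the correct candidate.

Original leaves: [86, 55, 68, 98, 31, 73, 69, 80]
Target new root: 967
Try each candidate change and compute the resulting root:
Candidate A: set leaf[2] = 61 -> leaves = [86, 55, 61, 98, 31, 73, 69, 80]
  L0: [86, 55, 61, 98, 31, 73, 69, 80]
  L1: h(86,55)=(86*31+55)%997=727 h(61,98)=(61*31+98)%997=992 h(31,73)=(31*31+73)%997=37 h(69,80)=(69*31+80)%997=225 -> [727, 992, 37, 225]
  L2: h(727,992)=(727*31+992)%997=598 h(37,225)=(37*31+225)%997=375 -> [598, 375]
  L3: h(598,375)=(598*31+375)%997=967 -> [967]
  root = 967 == target 967  ** MATCH **
Candidate B: set leaf[3] = 24 -> leaves = [86, 55, 68, 24, 31, 73, 69, 80]
  L0: [86, 55, 68, 24, 31, 73, 69, 80]
  L1: h(86,55)=(86*31+55)%997=727 h(68,24)=(68*31+24)%997=138 h(31,73)=(31*31+73)%997=37 h(69,80)=(69*31+80)%997=225 -> [727, 138, 37, 225]
  L2: h(727,138)=(727*31+138)%997=741 h(37,225)=(37*31+225)%997=375 -> [741, 375]
  L3: h(741,375)=(741*31+375)%997=415 -> [415]
  root = 415 != target 967
Candidate C: set leaf[6] = 26 -> leaves = [86, 55, 68, 98, 31, 73, 26, 80]
  L0: [86, 55, 68, 98, 31, 73, 26, 80]
  L1: h(86,55)=(86*31+55)%997=727 h(68,98)=(68*31+98)%997=212 h(31,73)=(31*31+73)%997=37 h(26,80)=(26*31+80)%997=886 -> [727, 212, 37, 886]
  L2: h(727,212)=(727*31+212)%997=815 h(37,886)=(37*31+886)%997=39 -> [815, 39]
  L3: h(815,39)=(815*31+39)%997=379 -> [379]
  root = 379 != target 967
Candidate A produces the target root.

Answer: A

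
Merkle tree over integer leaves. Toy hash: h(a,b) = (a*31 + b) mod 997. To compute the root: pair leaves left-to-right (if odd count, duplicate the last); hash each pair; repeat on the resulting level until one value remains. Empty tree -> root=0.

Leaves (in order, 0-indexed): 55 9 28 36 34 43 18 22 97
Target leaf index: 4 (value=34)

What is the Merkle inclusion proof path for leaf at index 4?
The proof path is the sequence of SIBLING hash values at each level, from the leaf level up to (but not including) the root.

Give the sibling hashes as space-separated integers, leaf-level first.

L0 (leaves): [55, 9, 28, 36, 34, 43, 18, 22, 97], target index=4
L1: h(55,9)=(55*31+9)%997=717 [pair 0] h(28,36)=(28*31+36)%997=904 [pair 1] h(34,43)=(34*31+43)%997=100 [pair 2] h(18,22)=(18*31+22)%997=580 [pair 3] h(97,97)=(97*31+97)%997=113 [pair 4] -> [717, 904, 100, 580, 113]
  Sibling for proof at L0: 43
L2: h(717,904)=(717*31+904)%997=200 [pair 0] h(100,580)=(100*31+580)%997=689 [pair 1] h(113,113)=(113*31+113)%997=625 [pair 2] -> [200, 689, 625]
  Sibling for proof at L1: 580
L3: h(200,689)=(200*31+689)%997=907 [pair 0] h(625,625)=(625*31+625)%997=60 [pair 1] -> [907, 60]
  Sibling for proof at L2: 200
L4: h(907,60)=(907*31+60)%997=261 [pair 0] -> [261]
  Sibling for proof at L3: 60
Root: 261
Proof path (sibling hashes from leaf to root): [43, 580, 200, 60]

Answer: 43 580 200 60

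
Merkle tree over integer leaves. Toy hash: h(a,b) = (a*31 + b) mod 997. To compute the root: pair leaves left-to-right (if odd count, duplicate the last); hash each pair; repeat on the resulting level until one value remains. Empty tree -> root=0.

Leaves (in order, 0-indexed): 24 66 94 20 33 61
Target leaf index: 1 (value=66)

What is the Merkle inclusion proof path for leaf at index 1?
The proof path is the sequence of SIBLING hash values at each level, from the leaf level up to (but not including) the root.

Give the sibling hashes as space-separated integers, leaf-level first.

Answer: 24 940 790

Derivation:
L0 (leaves): [24, 66, 94, 20, 33, 61], target index=1
L1: h(24,66)=(24*31+66)%997=810 [pair 0] h(94,20)=(94*31+20)%997=940 [pair 1] h(33,61)=(33*31+61)%997=87 [pair 2] -> [810, 940, 87]
  Sibling for proof at L0: 24
L2: h(810,940)=(810*31+940)%997=128 [pair 0] h(87,87)=(87*31+87)%997=790 [pair 1] -> [128, 790]
  Sibling for proof at L1: 940
L3: h(128,790)=(128*31+790)%997=770 [pair 0] -> [770]
  Sibling for proof at L2: 790
Root: 770
Proof path (sibling hashes from leaf to root): [24, 940, 790]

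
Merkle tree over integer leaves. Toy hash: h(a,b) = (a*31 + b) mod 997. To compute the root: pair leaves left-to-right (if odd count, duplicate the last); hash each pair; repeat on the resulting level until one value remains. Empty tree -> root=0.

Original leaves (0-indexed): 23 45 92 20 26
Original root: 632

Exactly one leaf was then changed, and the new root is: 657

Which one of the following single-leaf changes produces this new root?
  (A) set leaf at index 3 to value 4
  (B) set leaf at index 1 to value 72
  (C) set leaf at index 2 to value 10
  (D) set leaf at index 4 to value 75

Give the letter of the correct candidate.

Answer: B

Derivation:
Original leaves: [23, 45, 92, 20, 26]
Target new root: 657
Try each candidate change and compute the resulting root:
Candidate A: set leaf[3] = 4 -> leaves = [23, 45, 92, 4, 26]
  L0: [23, 45, 92, 4, 26]
  L1: h(23,45)=(23*31+45)%997=758 h(92,4)=(92*31+4)%997=862 h(26,26)=(26*31+26)%997=832 -> [758, 862, 832]
  L2: h(758,862)=(758*31+862)%997=432 h(832,832)=(832*31+832)%997=702 -> [432, 702]
  L3: h(432,702)=(432*31+702)%997=136 -> [136]
  root = 136 != target 657
Candidate B: set leaf[1] = 72 -> leaves = [23, 72, 92, 20, 26]
  L0: [23, 72, 92, 20, 26]
  L1: h(23,72)=(23*31+72)%997=785 h(92,20)=(92*31+20)%997=878 h(26,26)=(26*31+26)%997=832 -> [785, 878, 832]
  L2: h(785,878)=(785*31+878)%997=288 h(832,832)=(832*31+832)%997=702 -> [288, 702]
  L3: h(288,702)=(288*31+702)%997=657 -> [657]
  root = 657 == target 657  ** MATCH **
Candidate C: set leaf[2] = 10 -> leaves = [23, 45, 10, 20, 26]
  L0: [23, 45, 10, 20, 26]
  L1: h(23,45)=(23*31+45)%997=758 h(10,20)=(10*31+20)%997=330 h(26,26)=(26*31+26)%997=832 -> [758, 330, 832]
  L2: h(758,330)=(758*31+330)%997=897 h(832,832)=(832*31+832)%997=702 -> [897, 702]
  L3: h(897,702)=(897*31+702)%997=593 -> [593]
  root = 593 != target 657
Candidate D: set leaf[4] = 75 -> leaves = [23, 45, 92, 20, 75]
  L0: [23, 45, 92, 20, 75]
  L1: h(23,45)=(23*31+45)%997=758 h(92,20)=(92*31+20)%997=878 h(75,75)=(75*31+75)%997=406 -> [758, 878, 406]
  L2: h(758,878)=(758*31+878)%997=448 h(406,406)=(406*31+406)%997=31 -> [448, 31]
  L3: h(448,31)=(448*31+31)%997=958 -> [958]
  root = 958 != target 657
Candidate B produces the target root.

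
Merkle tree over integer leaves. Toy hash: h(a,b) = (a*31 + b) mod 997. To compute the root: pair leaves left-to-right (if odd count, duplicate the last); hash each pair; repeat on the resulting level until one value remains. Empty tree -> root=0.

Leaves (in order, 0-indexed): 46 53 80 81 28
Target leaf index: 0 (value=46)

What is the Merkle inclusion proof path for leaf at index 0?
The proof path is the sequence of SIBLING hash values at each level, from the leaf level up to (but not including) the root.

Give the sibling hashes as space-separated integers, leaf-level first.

Answer: 53 567 756

Derivation:
L0 (leaves): [46, 53, 80, 81, 28], target index=0
L1: h(46,53)=(46*31+53)%997=482 [pair 0] h(80,81)=(80*31+81)%997=567 [pair 1] h(28,28)=(28*31+28)%997=896 [pair 2] -> [482, 567, 896]
  Sibling for proof at L0: 53
L2: h(482,567)=(482*31+567)%997=554 [pair 0] h(896,896)=(896*31+896)%997=756 [pair 1] -> [554, 756]
  Sibling for proof at L1: 567
L3: h(554,756)=(554*31+756)%997=981 [pair 0] -> [981]
  Sibling for proof at L2: 756
Root: 981
Proof path (sibling hashes from leaf to root): [53, 567, 756]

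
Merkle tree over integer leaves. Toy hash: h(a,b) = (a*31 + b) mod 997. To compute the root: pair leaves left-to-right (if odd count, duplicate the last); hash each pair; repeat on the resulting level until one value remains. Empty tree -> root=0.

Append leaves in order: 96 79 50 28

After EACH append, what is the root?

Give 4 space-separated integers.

After append 96 (leaves=[96]):
  L0: [96]
  root=96
After append 79 (leaves=[96, 79]):
  L0: [96, 79]
  L1: h(96,79)=(96*31+79)%997=64 -> [64]
  root=64
After append 50 (leaves=[96, 79, 50]):
  L0: [96, 79, 50]
  L1: h(96,79)=(96*31+79)%997=64 h(50,50)=(50*31+50)%997=603 -> [64, 603]
  L2: h(64,603)=(64*31+603)%997=593 -> [593]
  root=593
After append 28 (leaves=[96, 79, 50, 28]):
  L0: [96, 79, 50, 28]
  L1: h(96,79)=(96*31+79)%997=64 h(50,28)=(50*31+28)%997=581 -> [64, 581]
  L2: h(64,581)=(64*31+581)%997=571 -> [571]
  root=571

Answer: 96 64 593 571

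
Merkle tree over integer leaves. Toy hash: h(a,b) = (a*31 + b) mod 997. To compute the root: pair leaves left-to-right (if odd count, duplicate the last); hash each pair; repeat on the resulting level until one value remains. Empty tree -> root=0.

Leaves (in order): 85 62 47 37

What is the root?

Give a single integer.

Answer: 356

Derivation:
L0: [85, 62, 47, 37]
L1: h(85,62)=(85*31+62)%997=703 h(47,37)=(47*31+37)%997=497 -> [703, 497]
L2: h(703,497)=(703*31+497)%997=356 -> [356]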